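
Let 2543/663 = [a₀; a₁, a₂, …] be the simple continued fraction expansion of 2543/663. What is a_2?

5

2543 = 3·663 + 554, so a_0 = 3
663 = 1·554 + 109, so a_1 = 1
554 = 5·109 + 9, so a_2 = 5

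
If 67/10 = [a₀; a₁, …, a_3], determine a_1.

Repeatedly divide and take the remainder:
67 ÷ 10 → quotient 6, remainder 7
10 ÷ 7 → quotient 1, remainder 3

1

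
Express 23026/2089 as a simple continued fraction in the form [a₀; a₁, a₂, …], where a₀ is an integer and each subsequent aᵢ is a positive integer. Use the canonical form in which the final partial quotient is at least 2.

Repeatedly divide and take the remainder:
23026 = 11·2089 + 47, so a_0 = 11
2089 = 44·47 + 21, so a_1 = 44
47 = 2·21 + 5, so a_2 = 2
21 = 4·5 + 1, so a_3 = 4
5 = 5·1 + 0, so a_4 = 5

[11; 44, 2, 4, 5]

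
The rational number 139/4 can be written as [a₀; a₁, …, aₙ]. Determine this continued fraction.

[34; 1, 3]

139 ÷ 4 → quotient 34, remainder 3
4 ÷ 3 → quotient 1, remainder 1
3 ÷ 1 → quotient 3, remainder 0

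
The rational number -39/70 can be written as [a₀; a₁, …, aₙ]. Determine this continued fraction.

[-1; 2, 3, 1, 7]

Run the Euclidean algorithm, recording each quotient:
-39 ÷ 70 → quotient -1, remainder 31
70 ÷ 31 → quotient 2, remainder 8
31 ÷ 8 → quotient 3, remainder 7
8 ÷ 7 → quotient 1, remainder 1
7 ÷ 1 → quotient 7, remainder 0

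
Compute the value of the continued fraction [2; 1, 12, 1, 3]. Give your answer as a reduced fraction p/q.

Starting at the tail and folding back:
Start with 3.
1 + 1/(3/1) = 1 + 1/3 = 4/3
12 + 1/(4/3) = 12 + 3/4 = 51/4
1 + 1/(51/4) = 1 + 4/51 = 55/51
2 + 1/(55/51) = 2 + 51/55 = 161/55

161/55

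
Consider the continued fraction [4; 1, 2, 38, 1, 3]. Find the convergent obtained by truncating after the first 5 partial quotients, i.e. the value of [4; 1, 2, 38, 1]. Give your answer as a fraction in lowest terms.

551/118

Use the convergent recurrence hₖ = aₖ·hₖ₋₁ + hₖ₋₂ (and likewise for the denominators kₖ):
a_0 = 4: 4/1
a_1 = 1: 5/1
a_2 = 2: 14/3
a_3 = 38: 537/115
a_4 = 1: 551/118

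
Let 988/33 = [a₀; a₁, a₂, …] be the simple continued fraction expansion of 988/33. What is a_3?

988 = 29·33 + 31, so a_0 = 29
33 = 1·31 + 2, so a_1 = 1
31 = 15·2 + 1, so a_2 = 15
2 = 2·1 + 0, so a_3 = 2

2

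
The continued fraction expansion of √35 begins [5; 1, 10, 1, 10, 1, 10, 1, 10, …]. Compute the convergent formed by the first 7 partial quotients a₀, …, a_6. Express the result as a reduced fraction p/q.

a_0 = 5: 5/1
a_1 = 1: 6/1
a_2 = 10: 65/11
a_3 = 1: 71/12
a_4 = 10: 775/131
a_5 = 1: 846/143
a_6 = 10: 9235/1561

9235/1561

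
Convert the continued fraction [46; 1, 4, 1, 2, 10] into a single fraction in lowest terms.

8241/176

Use the convergent recurrence hₖ = aₖ·hₖ₋₁ + hₖ₋₂ (and likewise for the denominators kₖ):
a_0 = 46: 46/1
a_1 = 1: 47/1
a_2 = 4: 234/5
a_3 = 1: 281/6
a_4 = 2: 796/17
a_5 = 10: 8241/176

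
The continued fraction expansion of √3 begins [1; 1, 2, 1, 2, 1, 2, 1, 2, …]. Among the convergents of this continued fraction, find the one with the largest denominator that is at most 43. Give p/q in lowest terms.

71/41

List convergents until the denominator exceeds the bound:
a_0 = 1: 1/1  (≤ bound)
a_1 = 1: 2/1  (≤ bound)
a_2 = 2: 5/3  (≤ bound)
a_3 = 1: 7/4  (≤ bound)
a_4 = 2: 19/11  (≤ bound)
a_5 = 1: 26/15  (≤ bound)
a_6 = 2: 71/41  (≤ bound)
a_7 = 1: 97/56  (> 43, stop)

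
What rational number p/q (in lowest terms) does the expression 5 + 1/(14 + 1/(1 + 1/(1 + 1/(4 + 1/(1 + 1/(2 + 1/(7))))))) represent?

16813/3317

Collapse the nested fraction from the inside out:
Start with 7.
2 + 1/(7/1) = 2 + 1/7 = 15/7
1 + 1/(15/7) = 1 + 7/15 = 22/15
4 + 1/(22/15) = 4 + 15/22 = 103/22
1 + 1/(103/22) = 1 + 22/103 = 125/103
1 + 1/(125/103) = 1 + 103/125 = 228/125
14 + 1/(228/125) = 14 + 125/228 = 3317/228
5 + 1/(3317/228) = 5 + 228/3317 = 16813/3317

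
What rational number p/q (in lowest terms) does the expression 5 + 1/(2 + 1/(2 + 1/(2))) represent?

65/12

Start with 2.
2 + 1/(2/1) = 2 + 1/2 = 5/2
2 + 1/(5/2) = 2 + 2/5 = 12/5
5 + 1/(12/5) = 5 + 5/12 = 65/12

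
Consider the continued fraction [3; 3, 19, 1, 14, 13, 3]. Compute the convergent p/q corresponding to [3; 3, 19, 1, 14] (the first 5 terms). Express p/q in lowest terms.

3035/912

Work from the innermost term outward:
Start with 14.
1 + 1/(14/1) = 1 + 1/14 = 15/14
19 + 1/(15/14) = 19 + 14/15 = 299/15
3 + 1/(299/15) = 3 + 15/299 = 912/299
3 + 1/(912/299) = 3 + 299/912 = 3035/912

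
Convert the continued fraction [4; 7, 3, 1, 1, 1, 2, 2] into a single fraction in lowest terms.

2077/502

Collapse the nested fraction from the inside out:
Start with 2.
2 + 1/(2/1) = 2 + 1/2 = 5/2
1 + 1/(5/2) = 1 + 2/5 = 7/5
1 + 1/(7/5) = 1 + 5/7 = 12/7
1 + 1/(12/7) = 1 + 7/12 = 19/12
3 + 1/(19/12) = 3 + 12/19 = 69/19
7 + 1/(69/19) = 7 + 19/69 = 502/69
4 + 1/(502/69) = 4 + 69/502 = 2077/502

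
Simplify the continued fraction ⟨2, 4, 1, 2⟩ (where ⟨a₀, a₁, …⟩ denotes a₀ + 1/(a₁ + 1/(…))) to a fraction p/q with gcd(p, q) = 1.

31/14

Start with 2.
1 + 1/(2/1) = 1 + 1/2 = 3/2
4 + 1/(3/2) = 4 + 2/3 = 14/3
2 + 1/(14/3) = 2 + 3/14 = 31/14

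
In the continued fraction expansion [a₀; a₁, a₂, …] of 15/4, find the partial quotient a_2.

Run the Euclidean algorithm, recording each quotient:
⌊15/4⌋ = 3, remainder 3
⌊4/3⌋ = 1, remainder 1
⌊3/1⌋ = 3, remainder 0

3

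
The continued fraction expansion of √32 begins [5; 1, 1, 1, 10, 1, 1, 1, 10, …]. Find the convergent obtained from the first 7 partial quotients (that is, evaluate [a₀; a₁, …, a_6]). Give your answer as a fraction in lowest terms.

379/67

Start with 1.
1 + 1/(1/1) = 1 + 1/1 = 2/1
10 + 1/(2/1) = 10 + 1/2 = 21/2
1 + 1/(21/2) = 1 + 2/21 = 23/21
1 + 1/(23/21) = 1 + 21/23 = 44/23
1 + 1/(44/23) = 1 + 23/44 = 67/44
5 + 1/(67/44) = 5 + 44/67 = 379/67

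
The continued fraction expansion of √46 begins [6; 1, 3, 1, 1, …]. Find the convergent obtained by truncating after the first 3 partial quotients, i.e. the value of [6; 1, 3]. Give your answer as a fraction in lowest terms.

27/4

Build up convergents one term at a time:
a_0 = 6: 6/1
a_1 = 1: 7/1
a_2 = 3: 27/4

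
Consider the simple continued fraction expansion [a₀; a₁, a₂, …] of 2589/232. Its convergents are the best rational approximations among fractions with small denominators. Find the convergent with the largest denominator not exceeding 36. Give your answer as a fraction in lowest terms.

a_0 = 11: 11/1  (≤ bound)
a_1 = 6: 67/6  (≤ bound)
a_2 = 3: 212/19  (≤ bound)
a_3 = 1: 279/25  (≤ bound)
a_4 = 2: 770/69  (> 36, stop)

279/25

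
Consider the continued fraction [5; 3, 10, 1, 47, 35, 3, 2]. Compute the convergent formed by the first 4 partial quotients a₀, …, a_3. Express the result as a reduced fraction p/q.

Build up convergents one term at a time:
a_0 = 5: 5/1
a_1 = 3: 16/3
a_2 = 10: 165/31
a_3 = 1: 181/34

181/34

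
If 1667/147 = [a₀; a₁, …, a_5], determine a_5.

2

Repeatedly divide and take the remainder:
1667 = 11·147 + 50, so a_0 = 11
147 = 2·50 + 47, so a_1 = 2
50 = 1·47 + 3, so a_2 = 1
47 = 15·3 + 2, so a_3 = 15
3 = 1·2 + 1, so a_4 = 1
2 = 2·1 + 0, so a_5 = 2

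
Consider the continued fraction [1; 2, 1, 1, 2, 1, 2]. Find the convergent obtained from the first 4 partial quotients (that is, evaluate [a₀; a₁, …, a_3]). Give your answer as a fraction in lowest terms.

7/5

Work from the innermost term outward:
Start with 1.
1 + 1/(1/1) = 1 + 1/1 = 2/1
2 + 1/(2/1) = 2 + 1/2 = 5/2
1 + 1/(5/2) = 1 + 2/5 = 7/5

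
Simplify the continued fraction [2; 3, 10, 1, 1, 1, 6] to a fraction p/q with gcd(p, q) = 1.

a_0 = 2: 2/1
a_1 = 3: 7/3
a_2 = 10: 72/31
a_3 = 1: 79/34
a_4 = 1: 151/65
a_5 = 1: 230/99
a_6 = 6: 1531/659

1531/659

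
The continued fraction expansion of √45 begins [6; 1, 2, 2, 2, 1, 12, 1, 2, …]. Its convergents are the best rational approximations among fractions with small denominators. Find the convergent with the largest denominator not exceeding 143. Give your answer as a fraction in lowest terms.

161/24

a_0 = 6: 6/1  (≤ bound)
a_1 = 1: 7/1  (≤ bound)
a_2 = 2: 20/3  (≤ bound)
a_3 = 2: 47/7  (≤ bound)
a_4 = 2: 114/17  (≤ bound)
a_5 = 1: 161/24  (≤ bound)
a_6 = 12: 2046/305  (> 143, stop)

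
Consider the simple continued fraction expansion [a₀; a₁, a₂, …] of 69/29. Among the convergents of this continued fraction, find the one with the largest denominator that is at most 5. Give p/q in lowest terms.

a_0 = 2: 2/1  (≤ bound)
a_1 = 2: 5/2  (≤ bound)
a_2 = 1: 7/3  (≤ bound)
a_3 = 1: 12/5  (≤ bound)
a_4 = 1: 19/8  (> 5, stop)

12/5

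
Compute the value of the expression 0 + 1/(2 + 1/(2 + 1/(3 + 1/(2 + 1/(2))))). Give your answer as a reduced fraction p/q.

39/95

Use the convergent recurrence hₖ = aₖ·hₖ₋₁ + hₖ₋₂ (and likewise for the denominators kₖ):
a_0 = 0: 0/1
a_1 = 2: 1/2
a_2 = 2: 2/5
a_3 = 3: 7/17
a_4 = 2: 16/39
a_5 = 2: 39/95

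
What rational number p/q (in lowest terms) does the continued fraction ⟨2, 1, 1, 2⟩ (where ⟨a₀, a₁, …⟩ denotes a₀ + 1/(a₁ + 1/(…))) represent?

13/5

a_0 = 2: 2/1
a_1 = 1: 3/1
a_2 = 1: 5/2
a_3 = 2: 13/5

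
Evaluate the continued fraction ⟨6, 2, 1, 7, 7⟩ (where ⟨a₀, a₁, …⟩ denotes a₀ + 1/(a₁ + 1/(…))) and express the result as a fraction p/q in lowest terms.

Collapse the nested fraction from the inside out:
Start with 7.
7 + 1/(7/1) = 7 + 1/7 = 50/7
1 + 1/(50/7) = 1 + 7/50 = 57/50
2 + 1/(57/50) = 2 + 50/57 = 164/57
6 + 1/(164/57) = 6 + 57/164 = 1041/164

1041/164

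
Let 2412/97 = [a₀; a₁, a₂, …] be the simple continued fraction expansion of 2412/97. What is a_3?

2412 = 24·97 + 84, so a_0 = 24
97 = 1·84 + 13, so a_1 = 1
84 = 6·13 + 6, so a_2 = 6
13 = 2·6 + 1, so a_3 = 2

2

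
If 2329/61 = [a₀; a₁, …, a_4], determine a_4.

Run the Euclidean algorithm, recording each quotient:
⌊2329/61⌋ = 38, remainder 11
⌊61/11⌋ = 5, remainder 6
⌊11/6⌋ = 1, remainder 5
⌊6/5⌋ = 1, remainder 1
⌊5/1⌋ = 5, remainder 0

5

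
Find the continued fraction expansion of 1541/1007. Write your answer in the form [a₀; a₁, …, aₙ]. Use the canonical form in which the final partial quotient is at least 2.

[1; 1, 1, 7, 1, 3, 15]

⌊1541/1007⌋ = 1, remainder 534
⌊1007/534⌋ = 1, remainder 473
⌊534/473⌋ = 1, remainder 61
⌊473/61⌋ = 7, remainder 46
⌊61/46⌋ = 1, remainder 15
⌊46/15⌋ = 3, remainder 1
⌊15/1⌋ = 15, remainder 0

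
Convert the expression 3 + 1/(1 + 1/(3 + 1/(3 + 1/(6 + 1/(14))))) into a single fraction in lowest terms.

4375/1161

Start with 14.
6 + 1/(14/1) = 6 + 1/14 = 85/14
3 + 1/(85/14) = 3 + 14/85 = 269/85
3 + 1/(269/85) = 3 + 85/269 = 892/269
1 + 1/(892/269) = 1 + 269/892 = 1161/892
3 + 1/(1161/892) = 3 + 892/1161 = 4375/1161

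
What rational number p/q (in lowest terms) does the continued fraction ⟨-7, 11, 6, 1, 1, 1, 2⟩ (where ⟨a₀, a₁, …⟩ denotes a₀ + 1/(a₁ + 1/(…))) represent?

-4084/591

a_0 = -7: -7/1
a_1 = 11: -76/11
a_2 = 6: -463/67
a_3 = 1: -539/78
a_4 = 1: -1002/145
a_5 = 1: -1541/223
a_6 = 2: -4084/591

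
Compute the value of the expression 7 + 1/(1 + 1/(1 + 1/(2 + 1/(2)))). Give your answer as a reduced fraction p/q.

91/12

a_0 = 7: 7/1
a_1 = 1: 8/1
a_2 = 1: 15/2
a_3 = 2: 38/5
a_4 = 2: 91/12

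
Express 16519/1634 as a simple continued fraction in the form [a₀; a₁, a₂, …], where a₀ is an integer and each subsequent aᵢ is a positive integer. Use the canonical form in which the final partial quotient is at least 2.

[10; 9, 7, 1, 3, 1, 1, 2]

16519 ÷ 1634 → quotient 10, remainder 179
1634 ÷ 179 → quotient 9, remainder 23
179 ÷ 23 → quotient 7, remainder 18
23 ÷ 18 → quotient 1, remainder 5
18 ÷ 5 → quotient 3, remainder 3
5 ÷ 3 → quotient 1, remainder 2
3 ÷ 2 → quotient 1, remainder 1
2 ÷ 1 → quotient 2, remainder 0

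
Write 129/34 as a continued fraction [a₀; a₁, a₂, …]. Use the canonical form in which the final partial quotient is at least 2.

[3; 1, 3, 1, 6]

129 = 3·34 + 27, so a_0 = 3
34 = 1·27 + 7, so a_1 = 1
27 = 3·7 + 6, so a_2 = 3
7 = 1·6 + 1, so a_3 = 1
6 = 6·1 + 0, so a_4 = 6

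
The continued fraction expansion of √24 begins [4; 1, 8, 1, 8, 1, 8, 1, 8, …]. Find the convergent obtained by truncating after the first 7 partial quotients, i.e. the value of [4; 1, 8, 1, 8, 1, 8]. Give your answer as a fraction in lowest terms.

Work from the innermost term outward:
Start with 8.
1 + 1/(8/1) = 1 + 1/8 = 9/8
8 + 1/(9/8) = 8 + 8/9 = 80/9
1 + 1/(80/9) = 1 + 9/80 = 89/80
8 + 1/(89/80) = 8 + 80/89 = 792/89
1 + 1/(792/89) = 1 + 89/792 = 881/792
4 + 1/(881/792) = 4 + 792/881 = 4316/881

4316/881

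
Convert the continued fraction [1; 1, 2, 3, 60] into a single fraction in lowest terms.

a_0 = 1: 1/1
a_1 = 1: 2/1
a_2 = 2: 5/3
a_3 = 3: 17/10
a_4 = 60: 1025/603

1025/603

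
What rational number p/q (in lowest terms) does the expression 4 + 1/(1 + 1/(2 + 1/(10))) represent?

145/31

Start with 10.
2 + 1/(10/1) = 2 + 1/10 = 21/10
1 + 1/(21/10) = 1 + 10/21 = 31/21
4 + 1/(31/21) = 4 + 21/31 = 145/31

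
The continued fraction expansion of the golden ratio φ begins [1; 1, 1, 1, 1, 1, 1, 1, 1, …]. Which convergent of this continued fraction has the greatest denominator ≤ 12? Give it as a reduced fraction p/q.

13/8

List convergents until the denominator exceeds the bound:
a_0 = 1: 1/1  (≤ bound)
a_1 = 1: 2/1  (≤ bound)
a_2 = 1: 3/2  (≤ bound)
a_3 = 1: 5/3  (≤ bound)
a_4 = 1: 8/5  (≤ bound)
a_5 = 1: 13/8  (≤ bound)
a_6 = 1: 21/13  (> 12, stop)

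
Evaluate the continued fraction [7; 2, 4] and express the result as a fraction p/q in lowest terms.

67/9

Start with 4.
2 + 1/(4/1) = 2 + 1/4 = 9/4
7 + 1/(9/4) = 7 + 4/9 = 67/9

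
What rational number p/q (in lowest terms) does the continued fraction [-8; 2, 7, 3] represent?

-354/47

Compute successive convergents:
a_0 = -8: -8/1
a_1 = 2: -15/2
a_2 = 7: -113/15
a_3 = 3: -354/47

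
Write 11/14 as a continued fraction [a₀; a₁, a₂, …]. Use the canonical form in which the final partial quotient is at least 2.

[0; 1, 3, 1, 2]

Repeatedly divide and take the remainder:
11 ÷ 14 → quotient 0, remainder 11
14 ÷ 11 → quotient 1, remainder 3
11 ÷ 3 → quotient 3, remainder 2
3 ÷ 2 → quotient 1, remainder 1
2 ÷ 1 → quotient 2, remainder 0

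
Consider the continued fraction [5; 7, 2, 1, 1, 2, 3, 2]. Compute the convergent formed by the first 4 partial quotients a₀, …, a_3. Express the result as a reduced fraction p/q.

Use the convergent recurrence hₖ = aₖ·hₖ₋₁ + hₖ₋₂ (and likewise for the denominators kₖ):
a_0 = 5: 5/1
a_1 = 7: 36/7
a_2 = 2: 77/15
a_3 = 1: 113/22

113/22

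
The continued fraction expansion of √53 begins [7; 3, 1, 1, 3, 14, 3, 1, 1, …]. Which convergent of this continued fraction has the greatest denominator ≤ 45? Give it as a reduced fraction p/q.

182/25

a_0 = 7: 7/1  (≤ bound)
a_1 = 3: 22/3  (≤ bound)
a_2 = 1: 29/4  (≤ bound)
a_3 = 1: 51/7  (≤ bound)
a_4 = 3: 182/25  (≤ bound)
a_5 = 14: 2599/357  (> 45, stop)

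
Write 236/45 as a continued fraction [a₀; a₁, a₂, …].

[5; 4, 11]

⌊236/45⌋ = 5, remainder 11
⌊45/11⌋ = 4, remainder 1
⌊11/1⌋ = 11, remainder 0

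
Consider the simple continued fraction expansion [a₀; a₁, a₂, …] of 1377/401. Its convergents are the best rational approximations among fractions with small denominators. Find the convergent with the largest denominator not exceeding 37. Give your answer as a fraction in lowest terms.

a_0 = 3: 3/1  (≤ bound)
a_1 = 2: 7/2  (≤ bound)
a_2 = 3: 24/7  (≤ bound)
a_3 = 3: 79/23  (≤ bound)
a_4 = 1: 103/30  (≤ bound)
a_5 = 1: 182/53  (> 37, stop)

103/30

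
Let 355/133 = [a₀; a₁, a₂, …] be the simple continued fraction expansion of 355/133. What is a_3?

44

355 ÷ 133 → quotient 2, remainder 89
133 ÷ 89 → quotient 1, remainder 44
89 ÷ 44 → quotient 2, remainder 1
44 ÷ 1 → quotient 44, remainder 0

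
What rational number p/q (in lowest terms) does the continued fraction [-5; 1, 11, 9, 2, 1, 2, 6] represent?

-23626/5787

Collapse the nested fraction from the inside out:
Start with 6.
2 + 1/(6/1) = 2 + 1/6 = 13/6
1 + 1/(13/6) = 1 + 6/13 = 19/13
2 + 1/(19/13) = 2 + 13/19 = 51/19
9 + 1/(51/19) = 9 + 19/51 = 478/51
11 + 1/(478/51) = 11 + 51/478 = 5309/478
1 + 1/(5309/478) = 1 + 478/5309 = 5787/5309
-5 + 1/(5787/5309) = -5 + 5309/5787 = -23626/5787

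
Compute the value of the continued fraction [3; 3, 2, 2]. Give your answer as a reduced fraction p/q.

56/17

Start with 2.
2 + 1/(2/1) = 2 + 1/2 = 5/2
3 + 1/(5/2) = 3 + 2/5 = 17/5
3 + 1/(17/5) = 3 + 5/17 = 56/17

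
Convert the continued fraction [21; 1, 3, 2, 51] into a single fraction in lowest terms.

Compute successive convergents:
a_0 = 21: 21/1
a_1 = 1: 22/1
a_2 = 3: 87/4
a_3 = 2: 196/9
a_4 = 51: 10083/463

10083/463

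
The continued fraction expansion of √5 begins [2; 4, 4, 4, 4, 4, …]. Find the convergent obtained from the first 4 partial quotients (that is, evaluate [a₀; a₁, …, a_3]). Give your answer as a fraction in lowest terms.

161/72

a_0 = 2: 2/1
a_1 = 4: 9/4
a_2 = 4: 38/17
a_3 = 4: 161/72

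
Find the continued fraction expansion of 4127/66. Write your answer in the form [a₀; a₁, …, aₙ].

[62; 1, 1, 7, 1, 3]

4127 = 62·66 + 35, so a_0 = 62
66 = 1·35 + 31, so a_1 = 1
35 = 1·31 + 4, so a_2 = 1
31 = 7·4 + 3, so a_3 = 7
4 = 1·3 + 1, so a_4 = 1
3 = 3·1 + 0, so a_5 = 3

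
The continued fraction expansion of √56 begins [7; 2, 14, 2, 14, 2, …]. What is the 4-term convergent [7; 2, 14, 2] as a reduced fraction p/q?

449/60

a_0 = 7: 7/1
a_1 = 2: 15/2
a_2 = 14: 217/29
a_3 = 2: 449/60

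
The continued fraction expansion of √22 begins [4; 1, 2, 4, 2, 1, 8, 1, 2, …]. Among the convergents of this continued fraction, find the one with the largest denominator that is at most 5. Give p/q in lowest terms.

14/3

a_0 = 4: 4/1  (≤ bound)
a_1 = 1: 5/1  (≤ bound)
a_2 = 2: 14/3  (≤ bound)
a_3 = 4: 61/13  (> 5, stop)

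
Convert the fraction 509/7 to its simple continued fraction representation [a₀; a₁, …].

509 = 72·7 + 5, so a_0 = 72
7 = 1·5 + 2, so a_1 = 1
5 = 2·2 + 1, so a_2 = 2
2 = 2·1 + 0, so a_3 = 2

[72; 1, 2, 2]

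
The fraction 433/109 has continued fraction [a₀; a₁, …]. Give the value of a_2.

35

⌊433/109⌋ = 3, remainder 106
⌊109/106⌋ = 1, remainder 3
⌊106/3⌋ = 35, remainder 1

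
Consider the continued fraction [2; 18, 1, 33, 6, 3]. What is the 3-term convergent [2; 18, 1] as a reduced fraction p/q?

a_0 = 2: 2/1
a_1 = 18: 37/18
a_2 = 1: 39/19

39/19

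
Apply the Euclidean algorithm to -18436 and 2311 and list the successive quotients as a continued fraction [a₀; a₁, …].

-18436 = -8·2311 + 52, so a_0 = -8
2311 = 44·52 + 23, so a_1 = 44
52 = 2·23 + 6, so a_2 = 2
23 = 3·6 + 5, so a_3 = 3
6 = 1·5 + 1, so a_4 = 1
5 = 5·1 + 0, so a_5 = 5

[-8; 44, 2, 3, 1, 5]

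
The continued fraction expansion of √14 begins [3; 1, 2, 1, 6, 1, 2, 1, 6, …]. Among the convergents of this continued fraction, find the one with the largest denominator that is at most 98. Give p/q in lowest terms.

333/89

List convergents until the denominator exceeds the bound:
a_0 = 3: 3/1  (≤ bound)
a_1 = 1: 4/1  (≤ bound)
a_2 = 2: 11/3  (≤ bound)
a_3 = 1: 15/4  (≤ bound)
a_4 = 6: 101/27  (≤ bound)
a_5 = 1: 116/31  (≤ bound)
a_6 = 2: 333/89  (≤ bound)
a_7 = 1: 449/120  (> 98, stop)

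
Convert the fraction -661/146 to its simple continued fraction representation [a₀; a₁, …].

[-5; 2, 8, 1, 1, 1, 2]

-661 = -5·146 + 69, so a_0 = -5
146 = 2·69 + 8, so a_1 = 2
69 = 8·8 + 5, so a_2 = 8
8 = 1·5 + 3, so a_3 = 1
5 = 1·3 + 2, so a_4 = 1
3 = 1·2 + 1, so a_5 = 1
2 = 2·1 + 0, so a_6 = 2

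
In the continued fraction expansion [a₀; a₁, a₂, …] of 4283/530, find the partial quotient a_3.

14

Apply division with remainder until the remainder is 0:
⌊4283/530⌋ = 8, remainder 43
⌊530/43⌋ = 12, remainder 14
⌊43/14⌋ = 3, remainder 1
⌊14/1⌋ = 14, remainder 0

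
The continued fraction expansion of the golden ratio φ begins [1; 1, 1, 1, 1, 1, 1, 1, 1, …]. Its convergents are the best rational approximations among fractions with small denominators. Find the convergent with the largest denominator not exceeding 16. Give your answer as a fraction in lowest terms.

21/13

List convergents until the denominator exceeds the bound:
a_0 = 1: 1/1  (≤ bound)
a_1 = 1: 2/1  (≤ bound)
a_2 = 1: 3/2  (≤ bound)
a_3 = 1: 5/3  (≤ bound)
a_4 = 1: 8/5  (≤ bound)
a_5 = 1: 13/8  (≤ bound)
a_6 = 1: 21/13  (≤ bound)
a_7 = 1: 34/21  (> 16, stop)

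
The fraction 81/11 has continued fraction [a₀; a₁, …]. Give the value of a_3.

81 ÷ 11 → quotient 7, remainder 4
11 ÷ 4 → quotient 2, remainder 3
4 ÷ 3 → quotient 1, remainder 1
3 ÷ 1 → quotient 3, remainder 0

3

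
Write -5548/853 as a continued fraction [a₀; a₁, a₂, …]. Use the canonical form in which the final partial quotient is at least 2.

[-7; 2, 60, 2, 3]

⌊-5548/853⌋ = -7, remainder 423
⌊853/423⌋ = 2, remainder 7
⌊423/7⌋ = 60, remainder 3
⌊7/3⌋ = 2, remainder 1
⌊3/1⌋ = 3, remainder 0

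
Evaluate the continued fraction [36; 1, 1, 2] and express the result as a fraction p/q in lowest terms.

Start with 2.
1 + 1/(2/1) = 1 + 1/2 = 3/2
1 + 1/(3/2) = 1 + 2/3 = 5/3
36 + 1/(5/3) = 36 + 3/5 = 183/5

183/5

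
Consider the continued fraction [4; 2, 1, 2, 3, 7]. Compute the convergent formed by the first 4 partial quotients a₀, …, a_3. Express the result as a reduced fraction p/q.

Build up convergents one term at a time:
a_0 = 4: 4/1
a_1 = 2: 9/2
a_2 = 1: 13/3
a_3 = 2: 35/8

35/8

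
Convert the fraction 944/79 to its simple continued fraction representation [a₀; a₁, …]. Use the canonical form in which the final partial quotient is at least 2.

Run the Euclidean algorithm, recording each quotient:
⌊944/79⌋ = 11, remainder 75
⌊79/75⌋ = 1, remainder 4
⌊75/4⌋ = 18, remainder 3
⌊4/3⌋ = 1, remainder 1
⌊3/1⌋ = 3, remainder 0

[11; 1, 18, 1, 3]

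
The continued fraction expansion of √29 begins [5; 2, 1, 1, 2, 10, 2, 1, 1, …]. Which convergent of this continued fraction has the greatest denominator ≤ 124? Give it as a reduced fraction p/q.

a_0 = 5: 5/1  (≤ bound)
a_1 = 2: 11/2  (≤ bound)
a_2 = 1: 16/3  (≤ bound)
a_3 = 1: 27/5  (≤ bound)
a_4 = 2: 70/13  (≤ bound)
a_5 = 10: 727/135  (> 124, stop)

70/13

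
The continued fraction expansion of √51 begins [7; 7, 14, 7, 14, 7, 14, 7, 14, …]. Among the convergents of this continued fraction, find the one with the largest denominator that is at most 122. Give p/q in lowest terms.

707/99

a_0 = 7: 7/1  (≤ bound)
a_1 = 7: 50/7  (≤ bound)
a_2 = 14: 707/99  (≤ bound)
a_3 = 7: 4999/700  (> 122, stop)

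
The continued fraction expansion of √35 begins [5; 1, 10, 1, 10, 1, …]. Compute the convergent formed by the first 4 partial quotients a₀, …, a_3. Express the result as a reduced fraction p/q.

71/12

a_0 = 5: 5/1
a_1 = 1: 6/1
a_2 = 10: 65/11
a_3 = 1: 71/12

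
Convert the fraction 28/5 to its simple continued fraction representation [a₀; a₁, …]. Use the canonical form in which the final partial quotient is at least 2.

28 = 5·5 + 3, so a_0 = 5
5 = 1·3 + 2, so a_1 = 1
3 = 1·2 + 1, so a_2 = 1
2 = 2·1 + 0, so a_3 = 2

[5; 1, 1, 2]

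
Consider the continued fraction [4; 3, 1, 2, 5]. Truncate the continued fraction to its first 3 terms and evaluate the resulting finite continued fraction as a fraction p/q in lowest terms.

17/4

Work from the innermost term outward:
Start with 1.
3 + 1/(1/1) = 3 + 1/1 = 4/1
4 + 1/(4/1) = 4 + 1/4 = 17/4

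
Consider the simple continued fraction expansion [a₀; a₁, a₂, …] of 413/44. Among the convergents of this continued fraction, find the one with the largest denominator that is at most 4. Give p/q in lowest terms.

28/3

a_0 = 9: 9/1  (≤ bound)
a_1 = 2: 19/2  (≤ bound)
a_2 = 1: 28/3  (≤ bound)
a_3 = 1: 47/5  (> 4, stop)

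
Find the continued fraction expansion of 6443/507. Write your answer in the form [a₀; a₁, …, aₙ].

[12; 1, 2, 2, 2, 1, 6, 3]

Apply division with remainder until the remainder is 0:
⌊6443/507⌋ = 12, remainder 359
⌊507/359⌋ = 1, remainder 148
⌊359/148⌋ = 2, remainder 63
⌊148/63⌋ = 2, remainder 22
⌊63/22⌋ = 2, remainder 19
⌊22/19⌋ = 1, remainder 3
⌊19/3⌋ = 6, remainder 1
⌊3/1⌋ = 3, remainder 0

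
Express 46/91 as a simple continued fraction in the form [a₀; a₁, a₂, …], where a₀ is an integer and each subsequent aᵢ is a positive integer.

[0; 1, 1, 45]

⌊46/91⌋ = 0, remainder 46
⌊91/46⌋ = 1, remainder 45
⌊46/45⌋ = 1, remainder 1
⌊45/1⌋ = 45, remainder 0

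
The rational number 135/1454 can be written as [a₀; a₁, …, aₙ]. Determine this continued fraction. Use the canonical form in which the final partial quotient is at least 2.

Repeatedly divide and take the remainder:
135 ÷ 1454 → quotient 0, remainder 135
1454 ÷ 135 → quotient 10, remainder 104
135 ÷ 104 → quotient 1, remainder 31
104 ÷ 31 → quotient 3, remainder 11
31 ÷ 11 → quotient 2, remainder 9
11 ÷ 9 → quotient 1, remainder 2
9 ÷ 2 → quotient 4, remainder 1
2 ÷ 1 → quotient 2, remainder 0

[0; 10, 1, 3, 2, 1, 4, 2]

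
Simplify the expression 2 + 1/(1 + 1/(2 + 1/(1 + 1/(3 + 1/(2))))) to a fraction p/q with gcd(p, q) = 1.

Start with 2.
3 + 1/(2/1) = 3 + 1/2 = 7/2
1 + 1/(7/2) = 1 + 2/7 = 9/7
2 + 1/(9/7) = 2 + 7/9 = 25/9
1 + 1/(25/9) = 1 + 9/25 = 34/25
2 + 1/(34/25) = 2 + 25/34 = 93/34

93/34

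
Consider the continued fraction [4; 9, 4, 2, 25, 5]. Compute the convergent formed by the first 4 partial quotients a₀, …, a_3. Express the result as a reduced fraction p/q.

341/83

Use the convergent recurrence hₖ = aₖ·hₖ₋₁ + hₖ₋₂ (and likewise for the denominators kₖ):
a_0 = 4: 4/1
a_1 = 9: 37/9
a_2 = 4: 152/37
a_3 = 2: 341/83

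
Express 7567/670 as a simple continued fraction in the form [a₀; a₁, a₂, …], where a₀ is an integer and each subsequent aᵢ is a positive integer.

Run the Euclidean algorithm, recording each quotient:
7567 ÷ 670 → quotient 11, remainder 197
670 ÷ 197 → quotient 3, remainder 79
197 ÷ 79 → quotient 2, remainder 39
79 ÷ 39 → quotient 2, remainder 1
39 ÷ 1 → quotient 39, remainder 0

[11; 3, 2, 2, 39]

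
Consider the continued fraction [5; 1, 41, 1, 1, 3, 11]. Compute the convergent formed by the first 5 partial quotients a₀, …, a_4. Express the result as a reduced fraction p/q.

Collapse the nested fraction from the inside out:
Start with 1.
1 + 1/(1/1) = 1 + 1/1 = 2/1
41 + 1/(2/1) = 41 + 1/2 = 83/2
1 + 1/(83/2) = 1 + 2/83 = 85/83
5 + 1/(85/83) = 5 + 83/85 = 508/85

508/85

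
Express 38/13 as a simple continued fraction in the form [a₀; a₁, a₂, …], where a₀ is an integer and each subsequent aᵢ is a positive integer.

⌊38/13⌋ = 2, remainder 12
⌊13/12⌋ = 1, remainder 1
⌊12/1⌋ = 12, remainder 0

[2; 1, 12]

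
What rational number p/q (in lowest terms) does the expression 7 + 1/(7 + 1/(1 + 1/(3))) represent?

221/31

a_0 = 7: 7/1
a_1 = 7: 50/7
a_2 = 1: 57/8
a_3 = 3: 221/31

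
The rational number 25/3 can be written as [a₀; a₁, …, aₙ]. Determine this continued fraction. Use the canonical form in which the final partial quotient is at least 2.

⌊25/3⌋ = 8, remainder 1
⌊3/1⌋ = 3, remainder 0

[8; 3]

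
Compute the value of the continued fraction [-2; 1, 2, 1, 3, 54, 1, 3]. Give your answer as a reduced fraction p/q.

Start with 3.
1 + 1/(3/1) = 1 + 1/3 = 4/3
54 + 1/(4/3) = 54 + 3/4 = 219/4
3 + 1/(219/4) = 3 + 4/219 = 661/219
1 + 1/(661/219) = 1 + 219/661 = 880/661
2 + 1/(880/661) = 2 + 661/880 = 2421/880
1 + 1/(2421/880) = 1 + 880/2421 = 3301/2421
-2 + 1/(3301/2421) = -2 + 2421/3301 = -4181/3301

-4181/3301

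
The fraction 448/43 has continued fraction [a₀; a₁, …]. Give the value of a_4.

448 = 10·43 + 18, so a_0 = 10
43 = 2·18 + 7, so a_1 = 2
18 = 2·7 + 4, so a_2 = 2
7 = 1·4 + 3, so a_3 = 1
4 = 1·3 + 1, so a_4 = 1

1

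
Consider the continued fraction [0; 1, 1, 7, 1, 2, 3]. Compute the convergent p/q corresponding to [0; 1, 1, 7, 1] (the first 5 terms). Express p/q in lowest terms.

9/17

a_0 = 0: 0/1
a_1 = 1: 1/1
a_2 = 1: 1/2
a_3 = 7: 8/15
a_4 = 1: 9/17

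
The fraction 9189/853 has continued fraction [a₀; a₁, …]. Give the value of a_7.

⌊9189/853⌋ = 10, remainder 659
⌊853/659⌋ = 1, remainder 194
⌊659/194⌋ = 3, remainder 77
⌊194/77⌋ = 2, remainder 40
⌊77/40⌋ = 1, remainder 37
⌊40/37⌋ = 1, remainder 3
⌊37/3⌋ = 12, remainder 1
⌊3/1⌋ = 3, remainder 0

3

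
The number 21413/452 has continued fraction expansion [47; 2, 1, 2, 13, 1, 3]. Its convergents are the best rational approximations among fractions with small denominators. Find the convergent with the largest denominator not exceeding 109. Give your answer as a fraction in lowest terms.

List convergents until the denominator exceeds the bound:
a_0 = 47: 47/1  (≤ bound)
a_1 = 2: 95/2  (≤ bound)
a_2 = 1: 142/3  (≤ bound)
a_3 = 2: 379/8  (≤ bound)
a_4 = 13: 5069/107  (≤ bound)
a_5 = 1: 5448/115  (> 109, stop)

5069/107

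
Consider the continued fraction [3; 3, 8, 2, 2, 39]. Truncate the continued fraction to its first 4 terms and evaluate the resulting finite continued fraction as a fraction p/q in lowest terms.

a_0 = 3: 3/1
a_1 = 3: 10/3
a_2 = 8: 83/25
a_3 = 2: 176/53

176/53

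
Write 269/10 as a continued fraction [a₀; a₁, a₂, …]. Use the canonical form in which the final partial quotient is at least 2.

[26; 1, 9]

269 ÷ 10 → quotient 26, remainder 9
10 ÷ 9 → quotient 1, remainder 1
9 ÷ 1 → quotient 9, remainder 0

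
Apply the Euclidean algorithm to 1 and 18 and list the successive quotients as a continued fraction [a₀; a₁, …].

[0; 18]

⌊1/18⌋ = 0, remainder 1
⌊18/1⌋ = 18, remainder 0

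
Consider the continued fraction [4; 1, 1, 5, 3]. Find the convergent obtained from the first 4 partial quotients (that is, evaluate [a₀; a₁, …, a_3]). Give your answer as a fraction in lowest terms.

Start with 5.
1 + 1/(5/1) = 1 + 1/5 = 6/5
1 + 1/(6/5) = 1 + 5/6 = 11/6
4 + 1/(11/6) = 4 + 6/11 = 50/11

50/11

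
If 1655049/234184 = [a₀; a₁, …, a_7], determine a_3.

Repeatedly divide and take the remainder:
1655049 ÷ 234184 → quotient 7, remainder 15761
234184 ÷ 15761 → quotient 14, remainder 13530
15761 ÷ 13530 → quotient 1, remainder 2231
13530 ÷ 2231 → quotient 6, remainder 144

6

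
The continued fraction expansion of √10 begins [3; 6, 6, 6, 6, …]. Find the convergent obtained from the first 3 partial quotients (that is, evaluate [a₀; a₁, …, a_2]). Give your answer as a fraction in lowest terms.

Work from the innermost term outward:
Start with 6.
6 + 1/(6/1) = 6 + 1/6 = 37/6
3 + 1/(37/6) = 3 + 6/37 = 117/37

117/37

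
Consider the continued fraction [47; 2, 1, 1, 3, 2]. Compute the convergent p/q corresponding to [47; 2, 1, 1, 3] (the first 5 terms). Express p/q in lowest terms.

853/18

Start with 3.
1 + 1/(3/1) = 1 + 1/3 = 4/3
1 + 1/(4/3) = 1 + 3/4 = 7/4
2 + 1/(7/4) = 2 + 4/7 = 18/7
47 + 1/(18/7) = 47 + 7/18 = 853/18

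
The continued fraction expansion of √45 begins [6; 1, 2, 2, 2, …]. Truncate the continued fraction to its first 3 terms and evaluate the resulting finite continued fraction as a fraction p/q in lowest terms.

Start with 2.
1 + 1/(2/1) = 1 + 1/2 = 3/2
6 + 1/(3/2) = 6 + 2/3 = 20/3

20/3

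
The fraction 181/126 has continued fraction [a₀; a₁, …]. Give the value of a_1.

181 = 1·126 + 55, so a_0 = 1
126 = 2·55 + 16, so a_1 = 2

2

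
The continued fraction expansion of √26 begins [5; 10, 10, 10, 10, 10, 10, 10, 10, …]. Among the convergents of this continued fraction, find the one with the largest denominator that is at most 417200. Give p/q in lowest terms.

530451/104030

List convergents until the denominator exceeds the bound:
a_0 = 5: 5/1  (≤ bound)
a_1 = 10: 51/10  (≤ bound)
a_2 = 10: 515/101  (≤ bound)
a_3 = 10: 5201/1020  (≤ bound)
a_4 = 10: 52525/10301  (≤ bound)
a_5 = 10: 530451/104030  (≤ bound)
a_6 = 10: 5357035/1050601  (> 417200, stop)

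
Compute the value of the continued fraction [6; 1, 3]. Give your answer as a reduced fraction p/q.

27/4

Starting at the tail and folding back:
Start with 3.
1 + 1/(3/1) = 1 + 1/3 = 4/3
6 + 1/(4/3) = 6 + 3/4 = 27/4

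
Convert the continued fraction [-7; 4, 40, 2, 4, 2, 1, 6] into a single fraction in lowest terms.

a_0 = -7: -7/1
a_1 = 4: -27/4
a_2 = 40: -1087/161
a_3 = 2: -2201/326
a_4 = 4: -9891/1465
a_5 = 2: -21983/3256
a_6 = 1: -31874/4721
a_7 = 6: -213227/31582

-213227/31582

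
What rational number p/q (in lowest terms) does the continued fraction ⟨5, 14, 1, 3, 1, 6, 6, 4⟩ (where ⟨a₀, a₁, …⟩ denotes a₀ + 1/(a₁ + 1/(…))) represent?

Start with 4.
6 + 1/(4/1) = 6 + 1/4 = 25/4
6 + 1/(25/4) = 6 + 4/25 = 154/25
1 + 1/(154/25) = 1 + 25/154 = 179/154
3 + 1/(179/154) = 3 + 154/179 = 691/179
1 + 1/(691/179) = 1 + 179/691 = 870/691
14 + 1/(870/691) = 14 + 691/870 = 12871/870
5 + 1/(12871/870) = 5 + 870/12871 = 65225/12871

65225/12871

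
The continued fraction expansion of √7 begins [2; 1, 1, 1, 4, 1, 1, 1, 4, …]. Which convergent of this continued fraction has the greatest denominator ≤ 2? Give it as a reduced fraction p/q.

5/2

List convergents until the denominator exceeds the bound:
a_0 = 2: 2/1  (≤ bound)
a_1 = 1: 3/1  (≤ bound)
a_2 = 1: 5/2  (≤ bound)
a_3 = 1: 8/3  (> 2, stop)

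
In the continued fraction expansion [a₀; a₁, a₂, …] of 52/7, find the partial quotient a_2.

3

⌊52/7⌋ = 7, remainder 3
⌊7/3⌋ = 2, remainder 1
⌊3/1⌋ = 3, remainder 0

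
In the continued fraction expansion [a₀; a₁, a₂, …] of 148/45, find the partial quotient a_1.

3

⌊148/45⌋ = 3, remainder 13
⌊45/13⌋ = 3, remainder 6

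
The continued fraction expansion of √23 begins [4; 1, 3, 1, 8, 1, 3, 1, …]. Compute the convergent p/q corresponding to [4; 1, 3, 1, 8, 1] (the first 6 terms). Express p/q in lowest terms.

235/49

Start with 1.
8 + 1/(1/1) = 8 + 1/1 = 9/1
1 + 1/(9/1) = 1 + 1/9 = 10/9
3 + 1/(10/9) = 3 + 9/10 = 39/10
1 + 1/(39/10) = 1 + 10/39 = 49/39
4 + 1/(49/39) = 4 + 39/49 = 235/49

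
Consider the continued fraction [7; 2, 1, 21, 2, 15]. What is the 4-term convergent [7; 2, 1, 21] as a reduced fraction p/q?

Start with 21.
1 + 1/(21/1) = 1 + 1/21 = 22/21
2 + 1/(22/21) = 2 + 21/22 = 65/22
7 + 1/(65/22) = 7 + 22/65 = 477/65

477/65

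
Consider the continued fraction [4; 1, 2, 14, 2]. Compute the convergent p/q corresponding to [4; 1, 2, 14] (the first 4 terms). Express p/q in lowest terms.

201/43

Build up convergents one term at a time:
a_0 = 4: 4/1
a_1 = 1: 5/1
a_2 = 2: 14/3
a_3 = 14: 201/43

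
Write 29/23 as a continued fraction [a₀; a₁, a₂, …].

⌊29/23⌋ = 1, remainder 6
⌊23/6⌋ = 3, remainder 5
⌊6/5⌋ = 1, remainder 1
⌊5/1⌋ = 5, remainder 0

[1; 3, 1, 5]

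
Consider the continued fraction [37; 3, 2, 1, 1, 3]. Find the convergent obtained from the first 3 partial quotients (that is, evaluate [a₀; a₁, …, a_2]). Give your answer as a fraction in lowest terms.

261/7

Work from the innermost term outward:
Start with 2.
3 + 1/(2/1) = 3 + 1/2 = 7/2
37 + 1/(7/2) = 37 + 2/7 = 261/7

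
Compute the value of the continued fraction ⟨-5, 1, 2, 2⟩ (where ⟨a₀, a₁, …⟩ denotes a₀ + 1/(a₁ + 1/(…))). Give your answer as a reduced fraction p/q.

-30/7

Start with 2.
2 + 1/(2/1) = 2 + 1/2 = 5/2
1 + 1/(5/2) = 1 + 2/5 = 7/5
-5 + 1/(7/5) = -5 + 5/7 = -30/7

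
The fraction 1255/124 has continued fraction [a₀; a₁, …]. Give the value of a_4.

1255 ÷ 124 → quotient 10, remainder 15
124 ÷ 15 → quotient 8, remainder 4
15 ÷ 4 → quotient 3, remainder 3
4 ÷ 3 → quotient 1, remainder 1
3 ÷ 1 → quotient 3, remainder 0

3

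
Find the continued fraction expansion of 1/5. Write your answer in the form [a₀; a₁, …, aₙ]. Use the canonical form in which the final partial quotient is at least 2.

[0; 5]

Repeatedly divide and take the remainder:
1 ÷ 5 → quotient 0, remainder 1
5 ÷ 1 → quotient 5, remainder 0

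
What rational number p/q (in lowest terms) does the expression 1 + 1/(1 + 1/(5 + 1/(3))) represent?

35/19

Use the convergent recurrence hₖ = aₖ·hₖ₋₁ + hₖ₋₂ (and likewise for the denominators kₖ):
a_0 = 1: 1/1
a_1 = 1: 2/1
a_2 = 5: 11/6
a_3 = 3: 35/19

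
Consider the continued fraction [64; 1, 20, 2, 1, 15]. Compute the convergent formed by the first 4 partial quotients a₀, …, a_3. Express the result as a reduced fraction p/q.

2793/43

Start with 2.
20 + 1/(2/1) = 20 + 1/2 = 41/2
1 + 1/(41/2) = 1 + 2/41 = 43/41
64 + 1/(43/41) = 64 + 41/43 = 2793/43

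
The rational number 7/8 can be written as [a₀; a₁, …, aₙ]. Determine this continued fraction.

[0; 1, 7]

7 ÷ 8 → quotient 0, remainder 7
8 ÷ 7 → quotient 1, remainder 1
7 ÷ 1 → quotient 7, remainder 0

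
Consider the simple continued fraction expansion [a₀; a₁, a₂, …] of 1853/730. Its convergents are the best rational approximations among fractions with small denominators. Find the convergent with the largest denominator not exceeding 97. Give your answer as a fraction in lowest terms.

List convergents until the denominator exceeds the bound:
a_0 = 2: 2/1  (≤ bound)
a_1 = 1: 3/1  (≤ bound)
a_2 = 1: 5/2  (≤ bound)
a_3 = 6: 33/13  (≤ bound)
a_4 = 56: 1853/730  (> 97, stop)

33/13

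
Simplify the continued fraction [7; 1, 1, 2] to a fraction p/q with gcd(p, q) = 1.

Collapse the nested fraction from the inside out:
Start with 2.
1 + 1/(2/1) = 1 + 1/2 = 3/2
1 + 1/(3/2) = 1 + 2/3 = 5/3
7 + 1/(5/3) = 7 + 3/5 = 38/5

38/5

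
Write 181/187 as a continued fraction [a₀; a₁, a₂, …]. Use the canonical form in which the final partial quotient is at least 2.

Apply division with remainder until the remainder is 0:
⌊181/187⌋ = 0, remainder 181
⌊187/181⌋ = 1, remainder 6
⌊181/6⌋ = 30, remainder 1
⌊6/1⌋ = 6, remainder 0

[0; 1, 30, 6]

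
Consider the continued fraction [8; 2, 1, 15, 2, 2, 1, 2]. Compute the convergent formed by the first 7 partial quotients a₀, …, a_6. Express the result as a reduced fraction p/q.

2819/338

Collapse the nested fraction from the inside out:
Start with 1.
2 + 1/(1/1) = 2 + 1/1 = 3/1
2 + 1/(3/1) = 2 + 1/3 = 7/3
15 + 1/(7/3) = 15 + 3/7 = 108/7
1 + 1/(108/7) = 1 + 7/108 = 115/108
2 + 1/(115/108) = 2 + 108/115 = 338/115
8 + 1/(338/115) = 8 + 115/338 = 2819/338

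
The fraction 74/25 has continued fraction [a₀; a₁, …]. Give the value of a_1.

1

Repeatedly divide and take the remainder:
⌊74/25⌋ = 2, remainder 24
⌊25/24⌋ = 1, remainder 1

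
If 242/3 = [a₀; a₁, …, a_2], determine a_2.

242 ÷ 3 → quotient 80, remainder 2
3 ÷ 2 → quotient 1, remainder 1
2 ÷ 1 → quotient 2, remainder 0

2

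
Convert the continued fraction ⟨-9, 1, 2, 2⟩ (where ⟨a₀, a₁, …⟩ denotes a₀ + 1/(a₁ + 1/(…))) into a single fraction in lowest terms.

-58/7

Work from the innermost term outward:
Start with 2.
2 + 1/(2/1) = 2 + 1/2 = 5/2
1 + 1/(5/2) = 1 + 2/5 = 7/5
-9 + 1/(7/5) = -9 + 5/7 = -58/7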